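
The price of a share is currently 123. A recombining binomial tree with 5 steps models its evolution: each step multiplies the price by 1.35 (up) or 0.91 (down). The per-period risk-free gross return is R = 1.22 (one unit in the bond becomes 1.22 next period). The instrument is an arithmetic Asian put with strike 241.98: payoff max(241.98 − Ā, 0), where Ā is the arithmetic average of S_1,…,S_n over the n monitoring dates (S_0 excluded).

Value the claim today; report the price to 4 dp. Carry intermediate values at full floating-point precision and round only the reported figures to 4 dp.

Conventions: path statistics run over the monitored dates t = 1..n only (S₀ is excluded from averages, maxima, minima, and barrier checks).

price = 11.5890

Risk-neutral up-probability p* = (R−d)/(u−d) = (1.22−0.91)/(1.35−0.91) = 0.7045; the claim prices as the p*-weighted sum of path payoffs discounted by R^5.
Enumerate all 2^5 = 32 price paths (U = up ×1.35, D = down ×0.91); each path with k up-moves has probability p*^k·(1−p*)^(5−k).
DDDDD: Ā=93.5157, payoff=148.4643, prob=0.002251
UDDDD: Ā=138.7321, payoff=103.2479, prob=0.005369
DUDDD: Ā=127.9081, payoff=114.0719, prob=0.005369
UUDDD: Ā=189.7538, payoff=52.2262, prob=0.012802
DDUDD: Ā=118.0583, payoff=123.9217, prob=0.005369
UDUDD: Ā=175.1414, payoff=66.8386, prob=0.012802
DUUDD: Ā=164.3174, payoff=77.6626, prob=0.012802
UUUDD: Ā=243.7676, payoff=0.0000, prob=0.030529
DDDUD: Ā=109.0949, payoff=132.8851, prob=0.005369
UDDUD: Ā=161.8441, payoff=80.1359, prob=0.012802
DUDUD: Ā=151.0201, payoff=90.9599, prob=0.012802
UUDUD: Ā=224.0409, payoff=17.9391, prob=0.030529
DDUUD: Ā=141.1703, payoff=100.8097, prob=0.012802
UDUUD: Ā=209.4285, payoff=32.5515, prob=0.030529
DUUUD: Ā=198.6045, payoff=43.3755, prob=0.030529
UUUUD: Ā=294.6330, payoff=0.0000, prob=0.072799
DDDDU: Ā=100.9383, payoff=141.0417, prob=0.005369
UDDDU: Ā=149.7436, payoff=92.2364, prob=0.012802
DUDDU: Ā=138.9196, payoff=103.0604, prob=0.012802
UUDDU: Ā=206.0895, payoff=35.8905, prob=0.030529
DDUDU: Ā=129.0698, payoff=112.9102, prob=0.012802
UDUDU: Ā=191.4771, payoff=50.5029, prob=0.030529
DUUDU: Ā=180.6531, payoff=61.3269, prob=0.030529
UUUDU: Ā=268.0019, payoff=0.0000, prob=0.072799
DDDUU: Ā=120.1064, payoff=121.8736, prob=0.012802
UDDUU: Ā=178.1799, payoff=63.8001, prob=0.030529
DUDUU: Ā=167.3559, payoff=74.6241, prob=0.030529
UUDUU: Ā=248.2752, payoff=0.0000, prob=0.072799
DDUUU: Ā=157.5060, payoff=84.4740, prob=0.030529
UDUUU: Ā=233.6628, payoff=8.3172, prob=0.072799
DUUUU: Ā=222.8388, payoff=19.1412, prob=0.072799
UUUUU: Ā=330.5850, payoff=0.0000, prob=0.173598
Price = Σ prob·payoff / R^5 = 31.321644 / 2.702708 = 11.5890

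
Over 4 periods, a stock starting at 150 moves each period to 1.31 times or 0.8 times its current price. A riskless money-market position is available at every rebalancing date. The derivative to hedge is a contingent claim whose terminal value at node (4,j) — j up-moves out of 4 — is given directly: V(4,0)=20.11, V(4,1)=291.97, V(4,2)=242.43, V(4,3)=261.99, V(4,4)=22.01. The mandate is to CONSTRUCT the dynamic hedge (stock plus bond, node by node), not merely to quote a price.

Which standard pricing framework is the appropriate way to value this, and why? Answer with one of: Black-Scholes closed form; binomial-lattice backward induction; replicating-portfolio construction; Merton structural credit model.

Key observation: the task asks for the hedge itself — share and bond holdings at every node of the 4-period tree on spot 150 with factors 1.31/0.8 — which is exactly what the replicating-portfolio construction produces.

framework: replicating-portfolio construction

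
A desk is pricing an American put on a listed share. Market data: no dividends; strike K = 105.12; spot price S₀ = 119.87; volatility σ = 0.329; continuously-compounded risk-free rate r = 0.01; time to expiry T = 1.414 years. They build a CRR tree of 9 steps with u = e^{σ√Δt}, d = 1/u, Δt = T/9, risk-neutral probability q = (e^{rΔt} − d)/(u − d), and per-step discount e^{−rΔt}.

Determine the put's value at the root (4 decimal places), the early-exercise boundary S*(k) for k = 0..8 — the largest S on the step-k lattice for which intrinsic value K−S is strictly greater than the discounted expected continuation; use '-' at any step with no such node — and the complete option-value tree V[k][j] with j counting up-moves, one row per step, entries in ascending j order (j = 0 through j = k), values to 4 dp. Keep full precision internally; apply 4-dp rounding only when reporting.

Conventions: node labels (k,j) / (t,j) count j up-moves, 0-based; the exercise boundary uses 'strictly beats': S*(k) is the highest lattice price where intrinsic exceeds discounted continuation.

price = 10.0720
boundary = - - - - - 62.4506 71.1494 81.0599 92.3508
tree:
10.0720
14.3332 5.3665
19.8463 8.2495 2.1782
26.6182 12.3810 3.6821 0.5128
34.4098 18.0414 6.1270 0.9754 0.0000
42.6694 25.3383 9.9862 1.8553 0.0000 0.0000
50.3047 33.9706 15.8221 3.5291 0.0000 0.0000 0.0000
57.0065 42.6694 24.0601 6.7130 0.0000 0.0000 0.0000 0.0000
62.8890 50.3047 33.9706 12.7692 0.0000 0.0000 0.0000 0.0000 0.0000
68.0522 57.0065 42.6694 24.0601 0.0000 0.0000 0.0000 0.0000 0.0000 0.0000

Δt=0.15711, u=1.13929, d=0.87774, q=0.47346, disc=e^(-rΔt)=0.99843
k=9 terminal: V=max(K-S,0) → 68.0522 57.0065 42.6694 24.0601 0.0000 0.0000 0.0000 0.0000 0.0000 0.0000
k=8: j=0 S=42.2310 intr=62.8890 cont=62.7239 V=62.8890[EX]; j=1 S=54.8153 intr=50.3047 cont=50.1397 V=50.3047[EX]; j=2 S=71.1494 intr=33.9706 cont=33.8056 V=33.9706[EX]; j=3 S=92.3508 intr=12.7692 cont=12.6488 V=12.7692[EX]; j=4 S=119.8700 intr=0.0000 cont=0.0000 V=0.0000[hold]; j=5 S=155.5895 intr=0.0000 cont=0.0000 V=0.0000[hold]; j=6 S=201.9528 intr=0.0000 cont=0.0000 V=0.0000[hold]; j=7 S=262.1317 intr=0.0000 cont=0.0000 V=0.0000[hold]; j=8 S=340.2430 intr=0.0000 cont=0.0000 V=0.0000[hold]  S*(8)=92.3508
k=7: j=0 S=48.1135 intr=57.0065 cont=56.8415 V=57.0065[EX]; j=1 S=62.4506 intr=42.6694 cont=42.5044 V=42.6694[EX]; j=2 S=81.0599 intr=24.0601 cont=23.8951 V=24.0601[EX]; j=3 S=105.2145 intr=0.0000 cont=6.7130 V=6.7130[hold]; j=4 S=136.5669 intr=0.0000 cont=0.0000 V=0.0000[hold]; j=5 S=177.2617 intr=0.0000 cont=0.0000 V=0.0000[hold]; j=6 S=230.0831 intr=0.0000 cont=0.0000 V=0.0000[hold]; j=7 S=298.6444 intr=0.0000 cont=0.0000 V=0.0000[hold]  S*(7)=81.0599
k=6: j=0 S=54.8153 intr=50.3047 cont=50.1397 V=50.3047[EX]; j=1 S=71.1494 intr=33.9706 cont=33.8056 V=33.9706[EX]; j=2 S=92.3508 intr=12.7692 cont=15.8221 V=15.8221[hold]; j=3 S=119.8700 intr=0.0000 cont=3.5291 V=3.5291[hold]; j=4 S=155.5895 intr=0.0000 cont=0.0000 V=0.0000[hold]; j=5 S=201.9528 intr=0.0000 cont=0.0000 V=0.0000[hold]; j=6 S=262.1317 intr=0.0000 cont=0.0000 V=0.0000[hold]  S*(6)=71.1494
k=5: j=0 S=62.4506 intr=42.6694 cont=42.5044 V=42.6694[EX]; j=1 S=81.0599 intr=24.0601 cont=25.3383 V=25.3383[hold]; j=2 S=105.2145 intr=0.0000 cont=9.9862 V=9.9862[hold]; j=3 S=136.5669 intr=0.0000 cont=1.8553 V=1.8553[hold]; j=4 S=177.2617 intr=0.0000 cont=0.0000 V=0.0000[hold]; j=5 S=230.0831 intr=0.0000 cont=0.0000 V=0.0000[hold]  S*(5)=62.4506
k=4: j=0 S=71.1494 intr=33.9706 cont=34.4098 V=34.4098[hold]; j=1 S=92.3508 intr=12.7692 cont=18.0414 V=18.0414[hold]; j=2 S=119.8700 intr=0.0000 cont=6.1270 V=6.1270[hold]; j=3 S=155.5895 intr=0.0000 cont=0.9754 V=0.9754[hold]; j=4 S=201.9528 intr=0.0000 cont=0.0000 V=0.0000[hold]  S*(4)=-
k=3: j=0 S=81.0599 intr=24.0601 cont=26.6182 V=26.6182[hold]; j=1 S=105.2145 intr=0.0000 cont=12.3810 V=12.3810[hold]; j=2 S=136.5669 intr=0.0000 cont=3.6821 V=3.6821[hold]; j=3 S=177.2617 intr=0.0000 cont=0.5128 V=0.5128[hold]  S*(3)=-
k=2: j=0 S=92.3508 intr=12.7692 cont=19.8463 V=19.8463[hold]; j=1 S=119.8700 intr=0.0000 cont=8.2495 V=8.2495[hold]; j=2 S=155.5895 intr=0.0000 cont=2.1782 V=2.1782[hold]  S*(2)=-
k=1: j=0 S=105.2145 intr=0.0000 cont=14.3332 V=14.3332[hold]; j=1 S=136.5669 intr=0.0000 cont=5.3665 V=5.3665[hold]  S*(1)=-
k=0: j=0 S=119.8700 intr=0.0000 cont=10.0720 V=10.0720[hold]  S*(0)=-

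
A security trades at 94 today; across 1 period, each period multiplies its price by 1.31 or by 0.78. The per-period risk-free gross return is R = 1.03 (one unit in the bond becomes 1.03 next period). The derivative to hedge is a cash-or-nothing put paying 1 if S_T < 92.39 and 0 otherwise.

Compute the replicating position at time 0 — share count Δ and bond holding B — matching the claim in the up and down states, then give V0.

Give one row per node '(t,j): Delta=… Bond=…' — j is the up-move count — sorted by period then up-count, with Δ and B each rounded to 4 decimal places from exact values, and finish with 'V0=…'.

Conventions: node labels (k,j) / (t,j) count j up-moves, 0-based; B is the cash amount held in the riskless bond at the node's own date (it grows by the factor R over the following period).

The replicating-portfolio and risk-neutral prices coincide; use p* = (1.03−0.78)/(1.31−0.78) = 0.4717 for the latter.
At maturity the claim pays: V(1,0)=1.0000, V(1,1)=0.0000
(0,0): S=94.0000. Δ = (V_up−V_dn)/(S_up−S_dn) = (0.0000−1.0000)/(123.1400−73.3200) = -0.0201. V = [p*·0.0000 + (1−p*)·1.0000]/1.03 = 0.5129. B = V − Δ·S = 2.3997.
As a check, the time-0 holding Δ(0,0)·S0 + B(0,0) comes to 0.5129 — exactly V0.

(0,0): Delta=-0.0201 Bond=2.3997
V0=0.5129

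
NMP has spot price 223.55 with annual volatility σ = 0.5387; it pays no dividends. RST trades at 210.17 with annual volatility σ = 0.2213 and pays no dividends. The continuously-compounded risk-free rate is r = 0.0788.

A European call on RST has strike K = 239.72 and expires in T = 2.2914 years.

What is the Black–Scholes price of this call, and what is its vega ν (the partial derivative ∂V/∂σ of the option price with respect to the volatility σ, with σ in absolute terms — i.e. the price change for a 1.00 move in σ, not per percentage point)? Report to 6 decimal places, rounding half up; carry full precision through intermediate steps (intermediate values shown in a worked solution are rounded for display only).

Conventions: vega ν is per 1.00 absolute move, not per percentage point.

σ√T = 0.2213·√2.2914 = 0.334990
d₁ = (ln(S/K) + (r+σ²/2)T) / (σ√T) = (ln(210.17/239.72) + (0.0788+0.2213²/2)·2.2914) / 0.334990 = (-0.131555 + 0.236671) / 0.334990 = 0.313790
d₂ = d₁ − σ√T = 0.313790 − 0.334990 = -0.021200
e^{−rT} = 0.834801
N(d₁) = 0.623160,  N(d₂) = 0.491543
Call price V = S·N(d₁) − K·e^{−rT}·N(d₂) = 130.969507 − 98.366841 = 32.602666
φ(d₁) = (1/√(2π))·e^{−d₁²/2} = 0.379777
ν = S·φ(d₁)·√T = 120.823101

price = 32.602666
ν = 120.823101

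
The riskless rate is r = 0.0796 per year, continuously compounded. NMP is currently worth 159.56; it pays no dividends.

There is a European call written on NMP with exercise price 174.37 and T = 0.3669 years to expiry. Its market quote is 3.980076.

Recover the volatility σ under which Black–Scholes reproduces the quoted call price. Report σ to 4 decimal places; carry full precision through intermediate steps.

At σ = 0.1998 the Black–Scholes value reproduces the quote:
σ√T = 0.1998·√0.3669 = 0.121023
d₁ = (ln(S/K) + (r+σ²/2)T) / (σ√T) = (ln(159.56/174.37) + (0.0796+0.1998²/2)·0.3669) / 0.121023 = (-0.088759 + 0.036529) / 0.121023 = -0.431577
d₂ = d₁ − σ√T = -0.431577 − 0.121023 = -0.552600
e^{−rT} = 0.971217
N(d₁) = 0.333025,  N(d₂) = 0.290269
V = S·N(d₁) − K·e^{−rT}·N(d₂) = 53.137396 − 49.157320 = 3.980076 (the quoted price), and the Black–Scholes price is strictly increasing in σ, so σ is unique

sigma = 0.1998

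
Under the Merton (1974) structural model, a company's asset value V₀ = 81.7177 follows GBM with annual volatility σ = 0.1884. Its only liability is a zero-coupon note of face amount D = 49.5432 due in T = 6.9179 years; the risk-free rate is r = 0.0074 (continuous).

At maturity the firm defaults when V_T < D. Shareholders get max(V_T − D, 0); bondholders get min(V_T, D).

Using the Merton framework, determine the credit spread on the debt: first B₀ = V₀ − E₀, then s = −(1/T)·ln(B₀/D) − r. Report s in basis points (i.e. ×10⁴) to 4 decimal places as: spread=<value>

Equity is a call on the firm's assets struck at D = 49.5432:
d₁ = [ln(V₀/D) + (r + σ²/2)T] / (σ√T)
   = [ln(81.7177/49.5432) + (0.0074 + 0.5·0.1884²)·6.9179] / (0.1884·√6.9179)
   = [0.500426 + 0.173966] / 0.495528 = 1.360957
d₂ = d₁ − σ√T = 1.360957 − 0.495528 = 0.865429
N(d₁) = 0.913236,  N(d₂) = 0.806598,  e^(−rT) = 0.950096
E₀ = V₀·N(d₁) − D·e^(−rT)·N(d₂)
   = 81.7177·0.913236 − 49.5432·0.950096·0.806598 = 36.660356
B₀ = V₀ − E₀ = 81.7177 − 36.660356 = 45.057344
spread = −(1/T)·ln(B₀/D) − r = −(1/6.9179)·ln(45.057344/49.5432) − 0.0074 = 0.00631934
in basis points: 0.00631934 × 10⁴ = 63.1934 bp

spread=63.1934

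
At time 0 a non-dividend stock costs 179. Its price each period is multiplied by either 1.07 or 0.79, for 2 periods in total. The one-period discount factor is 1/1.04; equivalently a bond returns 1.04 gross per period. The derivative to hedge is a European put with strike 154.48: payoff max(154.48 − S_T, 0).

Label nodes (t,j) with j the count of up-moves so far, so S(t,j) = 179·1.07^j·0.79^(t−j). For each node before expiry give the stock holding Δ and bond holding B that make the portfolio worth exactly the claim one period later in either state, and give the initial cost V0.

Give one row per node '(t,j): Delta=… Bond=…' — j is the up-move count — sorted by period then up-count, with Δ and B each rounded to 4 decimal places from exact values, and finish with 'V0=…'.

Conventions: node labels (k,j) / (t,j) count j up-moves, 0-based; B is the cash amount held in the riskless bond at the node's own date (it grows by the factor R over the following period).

Arbitrage-free pricing uses the up-move probability p* = (R−d)/(u−d) = 0.8929, discounting each step at R = 1.04.
Expiry values: V(2,0)=42.7661, V(2,1)=3.1713, V(2,2)=0.0000
  t=1,j=0: stock 141.4100 → up 151.3087 (V=3.1713), down 111.7139 (V=42.7661). Price 7.1285; hedge Δ=-1.0000, bond B=148.5385.
  t=1,j=1: stock 191.5300 → up 204.9371 (V=0.0000), down 151.3087 (V=3.1713). Price 0.3267; hedge Δ=-0.0591, bond B=11.6528.
  t=0,j=0: stock 179.0000 → up 191.5300 (V=0.3267), down 141.4100 (V=7.1285). Price 1.0149; hedge Δ=-0.1357, bond B=25.3068.
Check: Δ(0,0)·S0 + B(0,0) = 1.0149 = V0.

(0,0): Delta=-0.1357 Bond=25.3068
(1,0): Delta=-1.0000 Bond=148.5385
(1,1): Delta=-0.0591 Bond=11.6528
V0=1.0149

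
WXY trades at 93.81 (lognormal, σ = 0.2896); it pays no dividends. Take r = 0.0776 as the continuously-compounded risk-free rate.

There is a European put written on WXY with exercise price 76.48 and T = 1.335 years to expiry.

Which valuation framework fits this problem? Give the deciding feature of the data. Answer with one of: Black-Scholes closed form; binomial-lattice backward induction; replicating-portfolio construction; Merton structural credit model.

framework: Black-Scholes closed form

Key observation: everything needed for the exact continuous-time valuation of the European put on WXY (strike 76.48) is given, and no feature rules the closed form out.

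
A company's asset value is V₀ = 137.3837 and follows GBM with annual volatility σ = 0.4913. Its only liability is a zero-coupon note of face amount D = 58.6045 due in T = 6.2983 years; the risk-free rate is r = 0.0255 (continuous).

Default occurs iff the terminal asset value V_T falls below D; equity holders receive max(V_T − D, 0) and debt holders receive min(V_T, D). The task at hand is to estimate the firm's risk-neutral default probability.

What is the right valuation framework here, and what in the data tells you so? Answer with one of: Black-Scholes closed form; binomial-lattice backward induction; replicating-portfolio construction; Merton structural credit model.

Key observation: a levered firm with one bullet debt due at 6.2983 years is the canonical structural-credit setup: equity is a call on the firm's assets struck at the face value.

framework: Merton structural credit model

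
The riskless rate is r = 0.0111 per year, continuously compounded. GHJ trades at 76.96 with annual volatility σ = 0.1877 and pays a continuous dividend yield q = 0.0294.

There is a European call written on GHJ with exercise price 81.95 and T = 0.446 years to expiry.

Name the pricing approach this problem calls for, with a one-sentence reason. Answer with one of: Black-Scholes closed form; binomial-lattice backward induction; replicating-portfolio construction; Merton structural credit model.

framework: Black-Scholes closed form

Key observation: the strike-81.95 call on GHJ is European-exercise on a continuously-modelled lognormal underlying, so its value is a single closed-form evaluation.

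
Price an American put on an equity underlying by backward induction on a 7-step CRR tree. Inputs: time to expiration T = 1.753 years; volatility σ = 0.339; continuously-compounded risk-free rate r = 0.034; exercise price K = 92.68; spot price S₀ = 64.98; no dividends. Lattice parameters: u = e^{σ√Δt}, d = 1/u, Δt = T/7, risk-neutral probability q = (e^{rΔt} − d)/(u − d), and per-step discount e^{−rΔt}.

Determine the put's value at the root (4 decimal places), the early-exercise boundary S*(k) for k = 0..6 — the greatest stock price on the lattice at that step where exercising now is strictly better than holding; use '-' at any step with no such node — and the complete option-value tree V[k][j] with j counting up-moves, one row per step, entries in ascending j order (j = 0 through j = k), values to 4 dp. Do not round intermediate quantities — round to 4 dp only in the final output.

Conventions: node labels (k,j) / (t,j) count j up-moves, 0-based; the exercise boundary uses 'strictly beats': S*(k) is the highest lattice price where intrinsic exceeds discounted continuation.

price = 29.5570
boundary = - 54.8408 46.2837 54.8408 46.2837 54.8408 64.9800
tree:
29.5570
37.8392 21.2072
46.3963 28.8655 13.3779
53.6182 37.8392 19.7626 6.7746
59.7133 46.3963 28.0488 11.2350 2.1158
64.8573 53.6182 37.8392 18.0565 4.1256 0.0000
69.1986 59.7133 46.3963 27.7000 8.0446 0.0000 0.0000
72.8625 64.8573 53.6182 37.8392 15.6862 0.0000 0.0000 0.0000

params: Δt=0.25043 u=1.18488 d=0.84396 q=0.48277 e^(-rΔt)=0.99152
t_7 payoffs: 72.8625 64.8573 53.6182 37.8392 15.6862 0.0000 0.0000 0.0000
t_6: node(6,0) S=23.4814 payoff=69.1986 vs cont=68.4128 → 69.1986 [stop]  node(6,1) S=32.9667 payoff=59.7133 vs cont=58.9275 → 59.7133 [stop]  node(6,2) S=46.2837 payoff=46.3963 vs cont=45.6106 → 46.3963 [stop]  node(6,3) S=64.9800 payoff=27.7000 vs cont=26.9142 → 27.7000 [stop]  node(6,4) S=91.2287 payoff=1.4513 vs cont=8.0446 → 8.0446 [wait]  node(6,5) S=128.0807 payoff=0.0000 vs cont=0.0000 → 0.0000 [wait]  node(6,6) S=179.8190 payoff=0.0000 vs cont=0.0000 → 0.0000 [wait]  ⇒ S*(6)=64.9800
t_5: node(5,0) S=27.8227 payoff=64.8573 vs cont=64.0715 → 64.8573 [stop]  node(5,1) S=39.0618 payoff=53.6182 vs cont=52.8325 → 53.6182 [stop]  node(5,2) S=54.8408 payoff=37.8392 vs cont=37.0534 → 37.8392 [stop]  node(5,3) S=76.9938 payoff=15.6862 vs cont=18.0565 → 18.0565 [wait]  node(5,4) S=108.0955 payoff=0.0000 vs cont=4.1256 → 4.1256 [wait]  node(5,5) S=151.7608 payoff=0.0000 vs cont=0.0000 → 0.0000 [wait]  ⇒ S*(5)=54.8408
t_4: node(4,0) S=32.9667 payoff=59.7133 vs cont=58.9275 → 59.7133 [stop]  node(4,1) S=46.2837 payoff=46.3963 vs cont=45.6106 → 46.3963 [stop]  node(4,2) S=64.9800 payoff=27.7000 vs cont=28.0488 → 28.0488 [wait]  node(4,3) S=91.2287 payoff=1.4513 vs cont=11.2350 → 11.2350 [wait]  node(4,4) S=128.0807 payoff=0.0000 vs cont=2.1158 → 2.1158 [wait]  ⇒ S*(4)=46.2837
t_3: node(3,0) S=39.0618 payoff=53.6182 vs cont=52.8325 → 53.6182 [stop]  node(3,1) S=54.8408 payoff=37.8392 vs cont=37.2204 → 37.8392 [stop]  node(3,2) S=76.9938 payoff=15.6862 vs cont=19.7626 → 19.7626 [wait]  node(3,3) S=108.0955 payoff=0.0000 vs cont=6.7746 → 6.7746 [wait]  ⇒ S*(3)=54.8408
t_2: node(2,0) S=46.2837 payoff=46.3963 vs cont=45.6106 → 46.3963 [stop]  node(2,1) S=64.9800 payoff=27.7000 vs cont=28.8655 → 28.8655 [wait]  node(2,2) S=91.2287 payoff=1.4513 vs cont=13.3779 → 13.3779 [wait]  ⇒ S*(2)=46.2837
t_1: node(1,0) S=54.8408 payoff=37.8392 vs cont=37.6113 → 37.8392 [stop]  node(1,1) S=76.9938 payoff=15.6862 vs cont=21.2072 → 21.2072 [wait]  ⇒ S*(1)=54.8408
t_0: node(0,0) S=64.9800 payoff=27.7000 vs cont=29.5570 → 29.5570 [wait]  ⇒ S*(0)=-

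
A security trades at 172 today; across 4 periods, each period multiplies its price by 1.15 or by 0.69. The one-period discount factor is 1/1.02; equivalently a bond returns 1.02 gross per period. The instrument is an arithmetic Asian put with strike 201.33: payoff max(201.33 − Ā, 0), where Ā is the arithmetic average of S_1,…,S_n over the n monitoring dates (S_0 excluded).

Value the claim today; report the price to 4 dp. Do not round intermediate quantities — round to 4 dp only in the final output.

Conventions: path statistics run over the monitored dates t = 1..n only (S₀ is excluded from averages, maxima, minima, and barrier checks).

With p* = (R−d)/(u−d) = 0.7174, sum probability × payoff across the paths and divide by R^4.
Enumerate all 2^4 = 16 price paths (U = up ×1.15, D = down ×0.69); each path with k up-moves has probability p*^k·(1−p*)^(4−k).
DDDD: Ā=74.0150, payoff=127.3150, prob=0.006379
UDDD: Ā=123.3584, payoff=77.9716, prob=0.016192
DUDD: Ā=103.5784, payoff=97.7516, prob=0.016192
UUDD: Ā=172.6307, payoff=28.6993, prob=0.041104
DDUD: Ā=89.9302, payoff=111.3998, prob=0.016192
UDUD: Ā=149.8837, payoff=51.4463, prob=0.041104
DUUD: Ā=130.1037, payoff=71.2263, prob=0.041104
UUUD: Ā=216.8395, payoff=0.0000, prob=0.104341
DDDU: Ā=80.5130, payoff=120.8170, prob=0.016192
UDDU: Ā=134.1883, payoff=67.1417, prob=0.041104
DUDU: Ā=114.4083, payoff=86.9217, prob=0.041104
UUDU: Ā=190.6804, payoff=10.6496, prob=0.104341
DDUU: Ā=100.7601, payoff=100.5699, prob=0.041104
UDUU: Ā=167.9334, payoff=33.3966, prob=0.104341
DUUU: Ā=148.1534, payoff=53.1766, prob=0.104341
UUUU: Ā=246.9224, payoff=0.0000, prob=0.264865
Price = Σ prob·payoff / R^4 = 34.250370 / 1.082432 = 31.6420

price = 31.6420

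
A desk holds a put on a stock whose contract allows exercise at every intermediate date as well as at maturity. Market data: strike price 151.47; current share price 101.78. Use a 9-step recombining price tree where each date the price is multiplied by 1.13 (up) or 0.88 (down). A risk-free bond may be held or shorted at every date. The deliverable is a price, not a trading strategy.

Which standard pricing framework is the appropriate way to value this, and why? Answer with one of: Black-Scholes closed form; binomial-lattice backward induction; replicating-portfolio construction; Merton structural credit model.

Key observation: the put (strike 151.47 on spot 101.78) is American-style on a 9-step discrete price model, so the early-exercise decision at every node requires stepwise backward valuation — a closed form cannot price the exercise right.

framework: binomial-lattice backward induction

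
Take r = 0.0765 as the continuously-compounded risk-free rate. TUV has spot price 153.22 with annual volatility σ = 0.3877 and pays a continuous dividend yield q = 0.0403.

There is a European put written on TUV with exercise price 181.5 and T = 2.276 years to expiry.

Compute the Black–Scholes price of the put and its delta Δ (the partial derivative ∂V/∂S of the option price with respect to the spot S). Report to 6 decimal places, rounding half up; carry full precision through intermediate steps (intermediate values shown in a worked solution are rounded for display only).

price = 40.334450
Δ = -0.404046

σ√T = 0.3877·√2.276 = 0.584900
d₁ = (ln(S/K) + (r−q+σ²/2)T) / (σ√T) = (ln(153.22/181.5) + (0.0765−0.0403+0.3877²/2)·2.276) / 0.584900 = (-0.169381 + 0.253445) / 0.584900 = 0.143725
d₂ = d₁ − σ√T = 0.143725 − 0.584900 = -0.441176
e^{−rT} = 0.840201
e^{−qT} = 0.912358
N(−d₁) = 0.442859,  N(−d₂) = 0.670457
Put price V = K·e^{−rT}·N(−d₂) − S·e^{−qT}·N(−d₁) = 102.242367 − 61.907917 = 40.334450
Δ = −e^{−qT}·N(−d₁) = -0.404046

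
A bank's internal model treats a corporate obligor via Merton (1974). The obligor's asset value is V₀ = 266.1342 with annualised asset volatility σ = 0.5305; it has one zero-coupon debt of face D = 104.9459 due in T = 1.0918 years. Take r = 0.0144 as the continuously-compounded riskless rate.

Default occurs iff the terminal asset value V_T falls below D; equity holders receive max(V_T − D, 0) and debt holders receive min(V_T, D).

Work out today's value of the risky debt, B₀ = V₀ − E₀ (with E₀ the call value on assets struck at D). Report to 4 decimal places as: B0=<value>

Equity is a call on the firm's assets struck at D = 104.9459:
d₁ = [ln(V₀/D) + (r + σ²/2)T] / (σ√T)
   = [ln(266.1342/104.9459) + (0.0144 + 0.5·0.5305²)·1.0918] / (0.5305·√1.0918)
   = [0.930556 + 0.169355] / 0.554315 = 1.984268
d₂ = d₁ − σ√T = 1.984268 − 0.554315 = 1.429953
N(d₁) = 0.976387,  N(d₂) = 0.923635,  e^(−rT) = 0.984401
E₀ = V₀·N(d₁) − D·e^(−rT)·N(d₂)
   = 266.1342·0.976387 − 104.9459·0.984401·0.923635 = 164.430338
B₀ = V₀ − E₀ = 266.1342 − 164.430338 = 101.703862

B0=101.7039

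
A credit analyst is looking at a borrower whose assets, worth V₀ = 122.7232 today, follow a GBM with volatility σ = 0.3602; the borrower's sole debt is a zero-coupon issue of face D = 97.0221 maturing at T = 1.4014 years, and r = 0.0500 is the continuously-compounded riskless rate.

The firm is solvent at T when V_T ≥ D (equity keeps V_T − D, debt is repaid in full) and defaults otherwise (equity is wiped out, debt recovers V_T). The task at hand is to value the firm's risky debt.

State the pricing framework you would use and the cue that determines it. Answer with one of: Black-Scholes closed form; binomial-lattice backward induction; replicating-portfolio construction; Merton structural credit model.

Key observation: the data describe a firm's assets (V₀ = 122.7232, GBM) and a single zero-coupon debt of face 97.0221, so credit quantities follow from equity-as-call in the structural model.

framework: Merton structural credit model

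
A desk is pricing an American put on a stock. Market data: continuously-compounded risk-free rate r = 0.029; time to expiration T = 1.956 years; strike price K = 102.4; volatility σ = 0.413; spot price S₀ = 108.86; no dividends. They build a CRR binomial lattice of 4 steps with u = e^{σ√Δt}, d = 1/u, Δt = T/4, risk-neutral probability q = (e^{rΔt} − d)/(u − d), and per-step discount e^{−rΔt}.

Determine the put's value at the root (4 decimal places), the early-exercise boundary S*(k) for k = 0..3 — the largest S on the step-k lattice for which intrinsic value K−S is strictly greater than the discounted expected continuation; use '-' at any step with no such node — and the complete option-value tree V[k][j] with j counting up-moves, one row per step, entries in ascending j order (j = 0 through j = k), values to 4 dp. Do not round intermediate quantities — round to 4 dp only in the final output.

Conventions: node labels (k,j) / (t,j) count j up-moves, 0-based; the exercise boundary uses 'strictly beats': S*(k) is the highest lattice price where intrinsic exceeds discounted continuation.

params: Δt=0.48900 u=1.33483 d=0.74916 q=0.45268 e^(-rΔt)=0.98592
t_4 payoffs: 68.1104 41.3036 0.0000 0.0000 0.0000
t_3: node(3,0) S=45.7709 payoff=56.6291 vs cont=55.1872 → 56.6291 [stop]  node(3,1) S=81.5534 payoff=20.8466 vs cont=22.2879 → 22.2879 [wait]  node(3,2) S=145.3097 payoff=0.0000 vs cont=0.0000 → 0.0000 [wait]  node(3,3) S=258.9091 payoff=0.0000 vs cont=0.0000 → 0.0000 [wait]  ⇒ S*(3)=45.7709
t_2: node(2,0) S=61.0964 payoff=41.3036 vs cont=40.5050 → 41.3036 [stop]  node(2,1) S=108.8600 payoff=0.0000 vs cont=12.0268 → 12.0268 [wait]  node(2,2) S=193.9640 payoff=0.0000 vs cont=0.0000 → 0.0000 [wait]  ⇒ S*(2)=61.0964
t_1: node(1,0) S=81.5534 payoff=20.8466 vs cont=27.6555 → 27.6555 [wait]  node(1,1) S=145.3097 payoff=0.0000 vs cont=6.4898 → 6.4898 [wait]  ⇒ S*(1)=-
t_0: node(0,0) S=108.8600 payoff=0.0000 vs cont=17.8197 → 17.8197 [wait]  ⇒ S*(0)=-

price = 17.8197
boundary = - - 61.0964 45.7709
tree:
17.8197
27.6555 6.4898
41.3036 12.0268 0.0000
56.6291 22.2879 0.0000 0.0000
68.1104 41.3036 0.0000 0.0000 0.0000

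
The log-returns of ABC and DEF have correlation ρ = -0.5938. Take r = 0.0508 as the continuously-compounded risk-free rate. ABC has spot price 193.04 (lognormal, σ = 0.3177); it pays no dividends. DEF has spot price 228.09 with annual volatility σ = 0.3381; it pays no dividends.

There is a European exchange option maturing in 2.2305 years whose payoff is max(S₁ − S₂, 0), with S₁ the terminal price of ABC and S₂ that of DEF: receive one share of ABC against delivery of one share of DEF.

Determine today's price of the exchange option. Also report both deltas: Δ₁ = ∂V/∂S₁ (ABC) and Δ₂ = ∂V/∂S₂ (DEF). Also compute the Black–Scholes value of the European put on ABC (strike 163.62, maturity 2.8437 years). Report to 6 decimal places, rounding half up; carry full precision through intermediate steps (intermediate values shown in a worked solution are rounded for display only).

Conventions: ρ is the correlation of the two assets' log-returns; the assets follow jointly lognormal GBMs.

σ_eff = √(σ₁² + σ₂² − 2ρσ₁σ₂) = √(0.3177² + 0.3381² − 2·-0.5938·0.3177·0.3381) = 0.585500
d₁ = (ln(S₁/S₂) + (q₂ − q₁ + σ_eff²/2)T) / (σ_eff√T) = (ln(193.04/228.09) + (0.0 − 0.0 + 0.171405)·2.2305) / 0.874436 = 0.246417
d₂ = d₁ − σ_eff√T = 0.246417 − 0.874436 = -0.628019
N(d₁) = 0.597320,  N(d₂) = 0.264996
V = S₁·e^{−q₁T}·N(d₁) − S₂·e^{−q₂T}·N(d₂) = 115.306735 − 60.442916 = 54.863820
Δ₁ = e^{−q₁T}·N(d₁) = 0.597320;  Δ₂ = −e^{−q₂T}·N(d₂) = -0.264996
[vanilla: ABC put K=163.62]
σ√T = 0.3177·√2.8437 = 0.535746
d₁ = (ln(S/K) + (r+σ²/2)T) / (σ√T) = (ln(193.04/163.62) + (0.0508+0.3177²/2)·2.8437) / 0.535746 = (0.165351 + 0.287972) / 0.535746 = 0.846152
d₂ = d₁ − σ√T = 0.846152 − 0.535746 = 0.310406
e^{−rT} = 0.865490
N(−d₁) = 0.198734,  N(−d₂) = 0.378126
price = K·e^{−rT}·N(−d₂) − S·N(−d₁) = 53.546982 − 38.363608 = 15.183374

exchange price = 54.863820
Δ1 = 0.597320
Δ2 = -0.264996
price(ABC put K=163.62) = 15.183374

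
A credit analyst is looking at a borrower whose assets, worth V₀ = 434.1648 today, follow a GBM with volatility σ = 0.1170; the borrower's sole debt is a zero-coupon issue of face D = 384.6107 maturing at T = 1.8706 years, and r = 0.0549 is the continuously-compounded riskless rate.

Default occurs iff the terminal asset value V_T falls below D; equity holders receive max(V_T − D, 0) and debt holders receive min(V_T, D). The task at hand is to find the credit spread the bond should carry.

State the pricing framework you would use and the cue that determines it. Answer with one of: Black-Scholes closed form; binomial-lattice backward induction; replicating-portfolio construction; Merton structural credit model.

framework: Merton structural credit model

Key observation: the data describe a firm's assets (V₀ = 434.1648, GBM) and a single zero-coupon debt of face 384.6107, so credit quantities follow from equity-as-call in the structural model.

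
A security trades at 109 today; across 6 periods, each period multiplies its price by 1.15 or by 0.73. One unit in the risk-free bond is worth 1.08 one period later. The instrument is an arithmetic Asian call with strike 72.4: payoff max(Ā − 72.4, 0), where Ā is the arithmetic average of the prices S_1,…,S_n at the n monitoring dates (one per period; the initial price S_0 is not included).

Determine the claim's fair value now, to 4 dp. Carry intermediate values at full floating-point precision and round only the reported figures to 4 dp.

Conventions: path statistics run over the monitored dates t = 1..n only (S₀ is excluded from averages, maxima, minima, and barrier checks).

Under the martingale measure an up-move has probability p* = 0.8333; value the claim as the probability-weighted average of per-path payoffs, discounted 6 periods at R = 1.08.
Enumerate all 2^6 = 64 price paths (U = up ×1.15, D = down ×0.73); each path with k up-moves has probability p*^k·(1−p*)^(6−k).
DDDDDD: Ā=41.6842, payoff=0.0000, prob=0.000021
UDDDDD: Ā=65.6668, payoff=0.0000, prob=0.000107
DUDDDD: Ā=58.0368, payoff=0.0000, prob=0.000107
UUDDDD: Ā=91.4279, payoff=19.0279, prob=0.000536
DDUDDD: Ā=52.4669, payoff=0.0000, prob=0.000107
UDUDDD: Ā=82.6534, payoff=10.2534, prob=0.000536
DUUDDD: Ā=75.0234, payoff=2.6234, prob=0.000536
UUUDDD: Ā=118.1875, payoff=45.7875, prob=0.002679
DDDUDD: Ā=48.4009, payoff=0.0000, prob=0.000107
UDDUDD: Ā=76.2480, payoff=3.8480, prob=0.000536
DUDUDD: Ā=68.6180, payoff=0.0000, prob=0.000536
UUDUDD: Ā=108.0968, payoff=35.6968, prob=0.002679
DDUUDD: Ā=63.0481, payoff=0.0000, prob=0.000536
UDUUDD: Ā=99.3223, payoff=26.9223, prob=0.002679
DUUUDD: Ā=91.6923, payoff=19.2923, prob=0.002679
UUUUDD: Ā=144.4468, payoff=72.0468, prob=0.013396
DDDDUD: Ā=45.4327, payoff=0.0000, prob=0.000107
UDDDUD: Ā=71.5721, payoff=0.0000, prob=0.000536
DUDDUD: Ā=63.9421, payoff=0.0000, prob=0.000536
UUDDUD: Ā=100.7306, payoff=28.3306, prob=0.002679
DDUDUD: Ā=58.3722, payoff=0.0000, prob=0.000536
UDUDUD: Ā=91.9561, payoff=19.5561, prob=0.002679
DUUDUD: Ā=84.3261, payoff=11.9261, prob=0.002679
UUUDUD: Ā=132.8425, payoff=60.4425, prob=0.013396
DDDUUD: Ā=54.3061, payoff=0.0000, prob=0.000536
UDDUUD: Ā=85.5508, payoff=13.1508, prob=0.002679
DUDUUD: Ā=77.9208, payoff=5.5208, prob=0.002679
UUDUUD: Ā=122.7519, payoff=50.3519, prob=0.013396
DDUUUD: Ā=72.3509, payoff=0.0000, prob=0.002679
UDUUUD: Ā=113.9774, payoff=41.5774, prob=0.013396
DUUUUD: Ā=106.3474, payoff=33.9474, prob=0.013396
UUUUUD: Ā=167.5335, payoff=95.1335, prob=0.066980
DDDDDU: Ā=43.2659, payoff=0.0000, prob=0.000107
UDDDDU: Ā=68.1586, payoff=0.0000, prob=0.000536
DUDDDU: Ā=60.5286, payoff=0.0000, prob=0.000536
UUDDDU: Ā=95.3533, payoff=22.9533, prob=0.002679
DDUDDU: Ā=54.9587, payoff=0.0000, prob=0.000536
UDUDDU: Ā=86.5788, payoff=14.1788, prob=0.002679
DUUDDU: Ā=78.9488, payoff=6.5488, prob=0.002679
UUUDDU: Ā=124.3714, payoff=51.9714, prob=0.013396
DDDUDU: Ā=50.8927, payoff=0.0000, prob=0.000536
UDDUDU: Ā=80.1734, payoff=7.7734, prob=0.002679
DUDUDU: Ā=72.5434, payoff=0.1434, prob=0.002679
UUDUDU: Ā=114.2807, payoff=41.8807, prob=0.013396
DDUUDU: Ā=66.9735, payoff=0.0000, prob=0.002679
UDUUDU: Ā=105.5062, payoff=33.1062, prob=0.013396
DUUUDU: Ā=97.8762, payoff=25.4762, prob=0.013396
UUUUDU: Ā=154.1886, payoff=81.7886, prob=0.066980
DDDDUU: Ā=47.9245, payoff=0.0000, prob=0.000536
UDDDUU: Ā=75.4975, payoff=3.0975, prob=0.002679
DUDDUU: Ā=67.8675, payoff=0.0000, prob=0.002679
UUDDUU: Ā=106.9146, payoff=34.5146, prob=0.013396
DDUDUU: Ā=62.2976, payoff=0.0000, prob=0.002679
UDUDUU: Ā=98.1401, payoff=25.7401, prob=0.013396
DUUDUU: Ā=90.5101, payoff=18.1101, prob=0.013396
UUUDUU: Ā=142.5843, payoff=70.1843, prob=0.066980
DDDUUU: Ā=58.2316, payoff=0.0000, prob=0.002679
UDDUUU: Ā=91.7347, payoff=19.3347, prob=0.013396
DUDUUU: Ā=84.1047, payoff=11.7047, prob=0.013396
UUDUUU: Ā=132.4937, payoff=60.0937, prob=0.066980
DDUUUU: Ā=78.5348, payoff=6.1348, prob=0.013396
UDUUUU: Ā=123.7192, payoff=51.3192, prob=0.066980
DUUUUU: Ā=116.0892, payoff=43.6892, prob=0.066980
UUUUUU: Ā=182.8802, payoff=110.4802, prob=0.334898
Price = Σ prob·payoff / R^6 = 71.708251 / 1.586874 = 45.1884

price = 45.1884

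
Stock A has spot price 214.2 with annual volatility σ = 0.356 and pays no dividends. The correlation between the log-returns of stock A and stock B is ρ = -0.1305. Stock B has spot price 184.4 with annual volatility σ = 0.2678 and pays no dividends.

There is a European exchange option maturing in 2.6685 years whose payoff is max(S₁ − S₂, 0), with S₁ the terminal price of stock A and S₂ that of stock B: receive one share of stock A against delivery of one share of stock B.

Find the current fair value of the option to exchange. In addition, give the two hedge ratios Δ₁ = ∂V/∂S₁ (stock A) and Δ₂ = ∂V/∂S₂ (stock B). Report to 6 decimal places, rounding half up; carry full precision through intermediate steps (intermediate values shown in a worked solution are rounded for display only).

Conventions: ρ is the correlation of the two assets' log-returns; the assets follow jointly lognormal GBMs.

exchange price = 75.856525
Δ1 = 0.719057
Δ2 = -0.423891

σ_eff = √(σ₁² + σ₂² − 2ρσ₁σ₂) = √(0.356² + 0.2678² − 2·-0.1305·0.356·0.2678) = 0.472584
d₁ = (ln(S₁/S₂) + (q₂ − q₁ + σ_eff²/2)T) / (σ_eff√T) = (ln(214.2/184.4) + (0.0 − 0.0 + 0.111668)·2.6685) / 0.771992 = 0.580043
d₂ = d₁ − σ_eff√T = 0.580043 − 0.771992 = -0.191949
N(d₁) = 0.719057,  N(d₂) = 0.423891
V = S₁·e^{−q₁T}·N(d₁) − S₂·e^{−q₂T}·N(d₂) = 154.022058 − 78.165533 = 75.856525
Key observation: pricing in stock B-units makes this a unit-strike call on the ratio S₁/S₂ — the risk-free rate cancels and cannot affect the value.
Δ₁ = e^{−q₁T}·N(d₁) = 0.719057;  Δ₂ = −e^{−q₂T}·N(d₂) = -0.423891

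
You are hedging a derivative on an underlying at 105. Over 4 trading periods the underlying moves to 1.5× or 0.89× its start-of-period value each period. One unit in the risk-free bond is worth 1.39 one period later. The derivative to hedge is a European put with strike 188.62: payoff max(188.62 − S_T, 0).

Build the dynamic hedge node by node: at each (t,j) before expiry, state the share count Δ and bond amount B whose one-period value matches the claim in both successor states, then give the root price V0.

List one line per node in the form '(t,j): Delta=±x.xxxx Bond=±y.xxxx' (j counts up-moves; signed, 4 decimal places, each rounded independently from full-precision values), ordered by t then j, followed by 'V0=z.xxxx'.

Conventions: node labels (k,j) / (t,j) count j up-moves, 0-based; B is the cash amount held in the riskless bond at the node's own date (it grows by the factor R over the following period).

(0,0): Delta=-0.0401 Bond=4.6925
(1,0): Delta=-0.2267 Bond=23.9606
(1,1): Delta=-0.0157 Bond=2.6862
(2,0): Delta=-1.0000 Bond=97.6243
(2,1): Delta=-0.1257 Bond=19.1550
(2,2): Delta=-0.0013 Bond=0.3411
(3,0): Delta=-1.0000 Bond=135.6978
(3,1): Delta=-1.0000 Bond=135.6978
(3,2): Delta=-0.0116 Bond=2.6295
(3,3): Delta=0.0000 Bond=0.0000
V0=0.4866

Since d<R<u, set p* = (R−d)/(u−d) = 0.8197; price each node as the discounted p*-expectation of its children.
Terminal payoffs: V(4,0)=122.7406, V(4,1)=77.5874, V(4,2)=1.4864, V(4,3)=0.0000, V(4,4)=0.0000
(3,0): S=74.0217. Δ = (V_up−V_dn)/(S_up−S_dn) = (77.5874−122.7406)/(111.0326−65.8794) = -1.0000. V = [p*·77.5874 + (1−p*)·122.7406]/1.39 = 61.6761. B = V − Δ·S = 135.6978.
(3,1): S=124.7558. Δ = (V_up−V_dn)/(S_up−S_dn) = (1.4864−77.5874)/(187.1336−111.0326) = -1.0000. V = [p*·1.4864 + (1−p*)·77.5874]/1.39 = 10.9421. B = V − Δ·S = 135.6978.
(3,2): S=210.2625. Δ = (V_up−V_dn)/(S_up−S_dn) = (0.0000−1.4864)/(315.3938−187.1336) = -0.0116. V = [p*·0.0000 + (1−p*)·1.4864]/1.39 = 0.1928. B = V − Δ·S = 2.6295.
(3,3): S=354.3750. Δ = (V_up−V_dn)/(S_up−S_dn) = (0.0000−0.0000)/(531.5625−315.3938) = 0.0000. V = [p*·0.0000 + (1−p*)·0.0000]/1.39 = 0.0000. B = V − Δ·S = 0.0000.
(2,0): S=83.1705. Δ = (V_up−V_dn)/(S_up−S_dn) = (10.9421−61.6761)/(124.7558−74.0217) = -1.0000. V = [p*·10.9421 + (1−p*)·61.6761]/1.39 = 14.4538. B = V − Δ·S = 97.6243.
(2,1): S=140.1750. Δ = (V_up−V_dn)/(S_up−S_dn) = (0.1928−10.9421)/(210.2625−124.7558) = -0.1257. V = [p*·0.1928 + (1−p*)·10.9421]/1.39 = 1.5333. B = V − Δ·S = 19.1550.
(2,2): S=236.2500. Δ = (V_up−V_dn)/(S_up−S_dn) = (0.0000−0.1928)/(354.3750−210.2625) = -0.0013. V = [p*·0.0000 + (1−p*)·0.1928]/1.39 = 0.0250. B = V − Δ·S = 0.3411.
(1,0): S=93.4500. Δ = (V_up−V_dn)/(S_up−S_dn) = (1.5333−14.4538)/(140.1750−83.1705) = -0.2267. V = [p*·1.5333 + (1−p*)·14.4538]/1.39 = 2.7793. B = V − Δ·S = 23.9606.
(1,1): S=157.5000. Δ = (V_up−V_dn)/(S_up−S_dn) = (0.0250−1.5333)/(236.2500−140.1750) = -0.0157. V = [p*·0.0250 + (1−p*)·1.5333]/1.39 = 0.2137. B = V − Δ·S = 2.6862.
(0,0): S=105.0000. Δ = (V_up−V_dn)/(S_up−S_dn) = (0.2137−2.7793)/(157.5000−93.4500) = -0.0401. V = [p*·0.2137 + (1−p*)·2.7793]/1.39 = 0.4866. B = V − Δ·S = 4.6925.
Verification: the root portfolio costs Δ(0,0)·S0 + B(0,0) = 0.4866, matching V0.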